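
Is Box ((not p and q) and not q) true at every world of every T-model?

Tableau for the negation not Box ((not p and q) and not q):
1. not Box ((not p and q) and not q), u
2. not ((not p and q) and not q), v
3. q, v
Accessibility: uRu, uRv, vRv
The negation has an open branch (countermodel exists).

Invalid (countermodel exists)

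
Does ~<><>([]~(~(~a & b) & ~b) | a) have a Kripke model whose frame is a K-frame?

Yes, satisfiable

1. ~<><>([]~(~(~a & b) & ~b) | a), w0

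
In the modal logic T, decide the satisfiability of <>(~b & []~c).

Yes, satisfiable

1. <>(~b & []~c), 0
2. ~b & []~c, 1
3. ~b, 1
4. []~c, 1
5. ~c, 1
Accessibility: 0R0, 0R1, 1R1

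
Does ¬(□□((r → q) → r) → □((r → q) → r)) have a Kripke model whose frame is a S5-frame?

Unsatisfiable

1. ¬(□□((r → q) → r) → □((r → q) → r)), u
2. □□((r → q) → r), u
3. ¬□((r → q) → r), u
4. □((r → q) → r), u
5. (r → q) → r, u
6. ¬(r → q), u
7. r, u
8. ¬q, u
9. ¬((r → q) → r), v
10. r → q, v
11. ¬r, v
12. □((r → q) → r), v
13. (r → q) → r, v
14. q, v
15. ¬(r → q), v
16. r, v
17. ¬q, v
Accessibility: uRu, uRv, vRu, vRv
Branch closes: r and ¬r both at v.
Every branch closes; the branch above is one of them.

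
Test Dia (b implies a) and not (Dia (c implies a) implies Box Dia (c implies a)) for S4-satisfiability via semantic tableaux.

Satisfiable (open branch found)

1. Dia (b implies a) and not (Dia (c implies a) implies Box Dia (c implies a)), w0
2. Dia (b implies a), w0
3. not (Dia (c implies a) implies Box Dia (c implies a)), w0
4. Dia (c implies a), w0
5. not Box Dia (c implies a), w0
6. b implies a, w1
7. a, w1
8. c implies a, w2
9. a, w2
10. not Dia (c implies a), w3
11. not (c implies a), w3
12. c, w3
13. not a, w3
Accessibility: w0Rw0, w0Rw1, w0Rw2, w0Rw3, w1Rw1, w2Rw2, w3Rw3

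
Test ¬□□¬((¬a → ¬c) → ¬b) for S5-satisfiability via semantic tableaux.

1. ¬□□¬((¬a → ¬c) → ¬b), w0
2. ¬□¬((¬a → ¬c) → ¬b), w1
3. (¬a → ¬c) → ¬b, w2
4. ¬b, w2
Accessibility: w0Rw0, w0Rw1, w0Rw2, w1Rw0, w1Rw1, w1Rw2, w2Rw0, w2Rw1, w2Rw2

Satisfiable (open branch found)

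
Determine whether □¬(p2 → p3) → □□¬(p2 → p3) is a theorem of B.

No, not valid

Tableau for the negation ¬(□¬(p2 → p3) → □□¬(p2 → p3)):
1. ¬(□¬(p2 → p3) → □□¬(p2 → p3)), u
2. □¬(p2 → p3), u
3. ¬□□¬(p2 → p3), u
4. ¬(p2 → p3), u
5. p2, u
6. ¬p3, u
7. ¬□¬(p2 → p3), v
8. ¬(p2 → p3), v
9. p2, v
10. ¬p3, v
11. p2 → p3, w
12. p3, w
Accessibility: uRu, uRv, vRu, vRv, vRw, wRv, wRw
The negation has an open branch (countermodel exists).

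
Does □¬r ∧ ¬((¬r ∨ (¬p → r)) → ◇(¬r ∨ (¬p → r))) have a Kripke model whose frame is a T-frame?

1. □¬r ∧ ¬((¬r ∨ (¬p → r)) → ◇(¬r ∨ (¬p → r))), u
2. □¬r, u
3. ¬((¬r ∨ (¬p → r)) → ◇(¬r ∨ (¬p → r))), u
4. ¬r ∨ (¬p → r), u
5. ¬◇(¬r ∨ (¬p → r)), u
6. ¬r, u
7. ¬(¬r ∨ (¬p → r)), u
8. r, u
9. ¬(¬p → r), u
Accessibility: uRu
Branch closes: r and ¬r both at u.
(One branch shown.) All branches close.

No, unsatisfiable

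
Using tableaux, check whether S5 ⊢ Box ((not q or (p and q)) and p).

Tableau for the negation not Box ((not q or (p and q)) and p):
1. not Box ((not q or (p and q)) and p), u
2. not ((not q or (p and q)) and p), v
3. not p, v
Accessibility: uRu, uRv, vRu, vRv
The negation has an open branch (countermodel exists).

Not valid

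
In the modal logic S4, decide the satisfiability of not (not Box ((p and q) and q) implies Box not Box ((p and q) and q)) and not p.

1. not (not Box ((p and q) and q) implies Box not Box ((p and q) and q)) and not p, 0
2. not (not Box ((p and q) and q) implies Box not Box ((p and q) and q)), 0
3. not p, 0
4. not Box ((p and q) and q), 0
5. not Box not Box ((p and q) and q), 0
6. not ((p and q) and q), 1
7. not q, 1
8. Box ((p and q) and q), 2
9. (p and q) and q, 2
10. p and q, 2
11. q, 2
12. p, 2
Accessibility: 0R0, 0R1, 0R2, 1R1, 2R2

Satisfiable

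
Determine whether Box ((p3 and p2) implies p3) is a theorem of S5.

Tableau for the negation not Box ((p3 and p2) implies p3):
1. not Box ((p3 and p2) implies p3), u
2. not ((p3 and p2) implies p3), v
3. p3 and p2, v
4. not p3, v
5. p3, v
6. p2, v
Accessibility: uRu, uRv, vRu, vRv
Branch closes: p3 and not p3 both at v.
All branches of the negation close; one closing branch shown above.

Valid in S5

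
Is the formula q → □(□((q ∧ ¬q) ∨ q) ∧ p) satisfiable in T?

1. q → □(□((q ∧ ¬q) ∨ q) ∧ p), u
2. □(□((q ∧ ¬q) ∨ q) ∧ p), u
3. □((q ∧ ¬q) ∨ q) ∧ p, u
4. □((q ∧ ¬q) ∨ q), u
5. p, u
6. (q ∧ ¬q) ∨ q, u
7. q, u
Accessibility: uRu

Satisfiable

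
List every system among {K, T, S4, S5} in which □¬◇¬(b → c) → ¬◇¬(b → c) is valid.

T, S4, S5

T-tableau for the negation ¬(□¬◇¬(b → c) → ¬◇¬(b → c)):
1. ¬(□¬◇¬(b → c) → ¬◇¬(b → c)), w0
2. □¬◇¬(b → c), w0   [¬→-rule on 1]
3. ◇¬(b → c), w0   [¬→-rule on 1]
4. ¬◇¬(b → c), w0   [□-rule on 2 via w0Rw0]
5. b → c, w0   [¬◇-rule on 4 via w0Rw0]
6. c, w0   [→-rule on 5 (branches; this branch)]
7. ¬(b → c), w1   [◇-rule on 3: fresh world w1, w0Rw1]
8. b, w1   [¬→-rule on 7]
9. ¬c, w1   [¬→-rule on 7]
10. ¬◇¬(b → c), w1   [□-rule on 2 via w0Rw1]
11. b → c, w1   [¬◇-rule on 4 via w0Rw1]
12. c, w1   [→-rule on 11 (branches; this branch)]
Accessibility: w0Rw0, w0Rw1, w1Rw1
Branch closes: c and ¬c both at w1.
Every branch closes (one shown): valid in T, hence also in S4, S5 (every theorem of T is a theorem of S4 and S5).
K-tableau for the negation ¬(□¬◇¬(b → c) → ¬◇¬(b → c)):
1. ¬(□¬◇¬(b → c) → ¬◇¬(b → c)), w0
2. □¬◇¬(b → c), w0   [¬→-rule on 1]
3. ◇¬(b → c), w0   [¬→-rule on 1]
4. ¬(b → c), w1   [◇-rule on 3: fresh world w1, w0Rw1]
5. b, w1   [¬→-rule on 4]
6. ¬c, w1   [¬→-rule on 4]
7. ¬◇¬(b → c), w1   [□-rule on 2 via w0Rw1]
Accessibility: w0Rw1
Complete open branch: countermodel on a K-frame, so not valid in K.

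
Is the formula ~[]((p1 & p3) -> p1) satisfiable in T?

Unsatisfiable (every branch closes)

1. ~[]((p1 & p3) -> p1), 0
2. ~((p1 & p3) -> p1), 1
3. p1 & p3, 1
4. ~p1, 1
5. p1, 1
6. p3, 1
Accessibility: 0R0, 0R1, 1R1
Branch closes: p1 and ~p1 both at 1.
Every branch closes; the branch above is one of them.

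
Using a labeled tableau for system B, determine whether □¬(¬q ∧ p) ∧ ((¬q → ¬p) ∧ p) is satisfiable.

Yes, satisfiable

1. □¬(¬q ∧ p) ∧ ((¬q → ¬p) ∧ p), 0
2. □¬(¬q ∧ p), 0
3. (¬q → ¬p) ∧ p, 0
4. ¬q → ¬p, 0
5. p, 0
6. ¬(¬q ∧ p), 0
7. q, 0
Accessibility: 0R0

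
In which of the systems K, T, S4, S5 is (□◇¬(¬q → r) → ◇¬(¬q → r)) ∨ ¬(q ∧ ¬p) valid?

T, S4, S5

K-tableau for the negation ¬((□◇¬(¬q → r) → ◇¬(¬q → r)) ∨ ¬(q ∧ ¬p)):
1. ¬((□◇¬(¬q → r) → ◇¬(¬q → r)) ∨ ¬(q ∧ ¬p)), w0
2. ¬(□◇¬(¬q → r) → ◇¬(¬q → r)), w0
3. q ∧ ¬p, w0
4. □◇¬(¬q → r), w0
5. ¬◇¬(¬q → r), w0
6. q, w0
7. ¬p, w0
Complete open branch: countermodel on a K-frame, so not valid in K.
T-tableau for the negation ¬((□◇¬(¬q → r) → ◇¬(¬q → r)) ∨ ¬(q ∧ ¬p)):
1. ¬((□◇¬(¬q → r) → ◇¬(¬q → r)) ∨ ¬(q ∧ ¬p)), w0
2. ¬(□◇¬(¬q → r) → ◇¬(¬q → r)), w0
3. q ∧ ¬p, w0
4. □◇¬(¬q → r), w0
5. ¬◇¬(¬q → r), w0
6. q, w0
7. ¬p, w0
8. ◇¬(¬q → r), w0
9. ¬q → r, w0
10. r, w0
11. ¬(¬q → r), w1
12. ¬q, w1
13. ¬r, w1
14. ◇¬(¬q → r), w1
15. ¬q → r, w1
16. r, w1
Accessibility: w0Rw0, w0Rw1, w1Rw1
Branch closes: r and ¬r both at w1.
Every branch closes (one shown): valid in T, hence also in S4, S5 (every theorem of T is a theorem of S4 and S5).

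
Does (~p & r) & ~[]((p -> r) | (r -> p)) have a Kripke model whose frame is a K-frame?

No, unsatisfiable

1. (~p & r) & ~[]((p -> r) | (r -> p)), 0
2. ~p & r, 0   [&-rule on 1]
3. ~[]((p -> r) | (r -> p)), 0   [&-rule on 1]
4. ~p, 0   [&-rule on 2]
5. r, 0   [&-rule on 2]
6. ~((p -> r) | (r -> p)), 1   [~[]-rule on 3: fresh world 1, 0R1]
7. ~(p -> r), 1   [~|-rule on 6]
8. ~(r -> p), 1   [~|-rule on 6]
9. p, 1   [~->-rule on 7]
10. ~r, 1   [~->-rule on 7]
11. r, 1   [~->-rule on 8]
12. ~p, 1   [~->-rule on 8]
Accessibility: 0R1
Branch closes: r and ~r both at 1.
All branches of the tableau close; one closing branch shown above.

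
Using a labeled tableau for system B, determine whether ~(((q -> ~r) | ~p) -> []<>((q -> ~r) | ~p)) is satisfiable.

1. ~(((q -> ~r) | ~p) -> []<>((q -> ~r) | ~p)), u
2. (q -> ~r) | ~p, u   [~->-rule on 1]
3. ~[]<>((q -> ~r) | ~p), u   [~->-rule on 1]
4. q -> ~r, u   [|-rule on 2 (branches; this branch)]
5. ~r, u   [->-rule on 4 (branches; this branch)]
6. ~<>((q -> ~r) | ~p), v   [~[]-rule on 3: fresh world v, uRv]
7. ~((q -> ~r) | ~p), u   [~<>-rule on 6 via vRu]
8. ~(q -> ~r), u   [~|-rule on 7]
9. p, u   [~|-rule on 7]
10. q, u   [~->-rule on 8]
11. r, u   [~->-rule on 8]
Accessibility: uRu, uRv, vRu, vRv
Branch closes: r and ~r both at u.
(One branch shown.) All branches close.

Unsatisfiable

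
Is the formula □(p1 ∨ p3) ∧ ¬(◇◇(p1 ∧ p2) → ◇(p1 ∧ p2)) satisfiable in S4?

1. □(p1 ∨ p3) ∧ ¬(◇◇(p1 ∧ p2) → ◇(p1 ∧ p2)), 0
2. □(p1 ∨ p3), 0   [∧-rule on 1]
3. ¬(◇◇(p1 ∧ p2) → ◇(p1 ∧ p2)), 0   [∧-rule on 1]
4. ◇◇(p1 ∧ p2), 0   [¬→-rule on 3]
5. ¬◇(p1 ∧ p2), 0   [¬→-rule on 3]
6. p1 ∨ p3, 0   [□-rule on 2 via 0R0]
7. ¬(p1 ∧ p2), 0   [¬◇-rule on 5 via 0R0]
8. p3, 0   [∨-rule on 6 (branches; this branch)]
9. ¬p2, 0   [¬∧-rule on 7 (branches; this branch)]
10. ◇(p1 ∧ p2), 1   [◇-rule on 4: fresh world 1, 0R1]
11. p1 ∨ p3, 1   [□-rule on 2 via 0R1]
12. ¬(p1 ∧ p2), 1   [¬◇-rule on 5 via 0R1]
13. p3, 1   [∨-rule on 11 (branches; this branch)]
14. ¬p2, 1   [¬∧-rule on 12 (branches; this branch)]
15. p1 ∧ p2, 2   [◇-rule on 10: fresh world 2, 1R2]
16. p1, 2   [∧-rule on 15]
17. p2, 2   [∧-rule on 15]
18. p1 ∨ p3, 2   [□-rule on 2 via 0R2]
19. ¬(p1 ∧ p2), 2   [¬◇-rule on 5 via 0R2]
20. p3, 2   [∨-rule on 18 (branches; this branch)]
21. ¬p2, 2   [¬∧-rule on 19 (branches; this branch)]
Accessibility: 0R0, 0R1, 0R2, 1R1, 1R2, 2R2
Branch closes: p2 and ¬p2 both at 2.
(One branch shown.) All branches close.

No, unsatisfiable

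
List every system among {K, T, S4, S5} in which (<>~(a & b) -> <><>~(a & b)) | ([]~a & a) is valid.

T, S4, S5

T-tableau for the negation ~((<>~(a & b) -> <><>~(a & b)) | ([]~a & a)):
1. ~((<>~(a & b) -> <><>~(a & b)) | ([]~a & a)), 0
2. ~(<>~(a & b) -> <><>~(a & b)), 0
3. ~([]~a & a), 0
4. <>~(a & b), 0
5. ~<><>~(a & b), 0
6. ~<>~(a & b), 0
7. a & b, 0
8. a, 0
9. b, 0
10. ~[]~a, 0
11. ~(a & b), 1
12. ~<>~(a & b), 1
13. a & b, 1
14. a, 1
15. b, 1
16. ~b, 1
Accessibility: 0R0, 0R1, 1R1
Branch closes: b and ~b both at 1.
Every branch closes (one shown): valid in T, hence also in S4, S5 (every theorem of T is a theorem of S4 and S5).
K-tableau for the negation ~((<>~(a & b) -> <><>~(a & b)) | ([]~a & a)):
1. ~((<>~(a & b) -> <><>~(a & b)) | ([]~a & a)), 0
2. ~(<>~(a & b) -> <><>~(a & b)), 0
3. ~([]~a & a), 0
4. <>~(a & b), 0
5. ~<><>~(a & b), 0
6. ~a, 0
7. ~(a & b), 1
8. ~<>~(a & b), 1
9. ~b, 1
Accessibility: 0R1
Complete open branch: countermodel on a K-frame, so not valid in K.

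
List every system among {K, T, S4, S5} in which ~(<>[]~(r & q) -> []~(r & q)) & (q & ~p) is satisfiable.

S4-tableau for the formula:
1. ~(<>[]~(r & q) -> []~(r & q)) & (q & ~p), w0
2. ~(<>[]~(r & q) -> []~(r & q)), w0
3. q & ~p, w0
4. <>[]~(r & q), w0
5. ~[]~(r & q), w0
6. q, w0
7. ~p, w0
8. []~(r & q), w1
9. ~(r & q), w1
10. ~q, w1
11. r & q, w2
12. r, w2
13. q, w2
Accessibility: w0Rw0, w0Rw1, w0Rw2, w1Rw1, w2Rw2
Complete open branch: satisfiable in S4, hence also in K, T (this S4-model is also a K-model and a T-model).
S5-tableau for the formula:
1. ~(<>[]~(r & q) -> []~(r & q)) & (q & ~p), w0
2. ~(<>[]~(r & q) -> []~(r & q)), w0
3. q & ~p, w0
4. <>[]~(r & q), w0
5. ~[]~(r & q), w0
6. q, w0
7. ~p, w0
8. []~(r & q), w1
9. ~(r & q), w0
10. ~(r & q), w1
11. ~r, w0
12. ~q, w1
13. r & q, w2
14. r, w2
15. q, w2
16. ~(r & q), w2
17. ~q, w2
Accessibility: w0Rw0, w0Rw1, w0Rw2, w1Rw0, w1Rw1, w1Rw2, w2Rw0, w2Rw1, w2Rw2
Branch closes: q and ~q both at w2.
Every branch closes (one shown): unsatisfiable in S5.

K, T, S4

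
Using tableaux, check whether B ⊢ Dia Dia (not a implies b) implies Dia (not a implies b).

Invalid (countermodel exists)

Tableau for the negation not (Dia Dia (not a implies b) implies Dia (not a implies b)):
1. not (Dia Dia (not a implies b) implies Dia (not a implies b)), w0
2. Dia Dia (not a implies b), w0
3. not Dia (not a implies b), w0
4. not (not a implies b), w0
5. not a, w0
6. not b, w0
7. Dia (not a implies b), w1
8. not (not a implies b), w1
9. not a, w1
10. not b, w1
11. not a implies b, w2
12. b, w2
Accessibility: w0Rw0, w0Rw1, w1Rw0, w1Rw1, w1Rw2, w2Rw1, w2Rw2
The negation has an open branch (countermodel exists).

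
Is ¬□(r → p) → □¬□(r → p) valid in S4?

Tableau for the negation ¬(¬□(r → p) → □¬□(r → p)):
1. ¬(¬□(r → p) → □¬□(r → p)), u
2. ¬□(r → p), u   [¬→-rule on 1]
3. ¬□¬□(r → p), u   [¬→-rule on 1]
4. ¬(r → p), v   [¬□-rule on 2: fresh world v, uRv]
5. r, v   [¬→-rule on 4]
6. ¬p, v   [¬→-rule on 4]
7. □(r → p), w   [¬□-rule on 3: fresh world w, uRw]
8. r → p, w   [□-rule on 7 via wRw]
9. p, w   [→-rule on 8 (branches; this branch)]
Accessibility: uRu, uRv, uRw, vRv, wRw
The negation has an open branch (countermodel exists).

Invalid (countermodel exists)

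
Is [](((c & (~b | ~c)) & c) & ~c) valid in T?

Not valid

Tableau for the negation ~[](((c & (~b | ~c)) & c) & ~c):
1. ~[](((c & (~b | ~c)) & c) & ~c), u
2. ~(((c & (~b | ~c)) & c) & ~c), v   [~[]-rule on 1: fresh world v, uRv]
3. c, v   [~&-rule on 2 (branches; this branch)]
Accessibility: uRu, uRv, vRv
The negation has an open branch (countermodel exists).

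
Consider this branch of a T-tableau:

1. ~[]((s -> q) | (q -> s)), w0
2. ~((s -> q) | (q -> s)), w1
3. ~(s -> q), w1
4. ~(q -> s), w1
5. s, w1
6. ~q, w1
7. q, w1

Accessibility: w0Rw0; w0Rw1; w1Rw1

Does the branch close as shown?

Yes, closed

Both q and ~q appear at w1.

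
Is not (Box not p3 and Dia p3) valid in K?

Valid

Tableau for the negation Box not p3 and Dia p3:
1. Box not p3 and Dia p3, u
2. Box not p3, u
3. Dia p3, u
4. p3, v
5. not p3, v
Accessibility: uRv
Branch closes: p3 and not p3 both at v.
Every branch of the negation's tableau closes; the branch above is one of them.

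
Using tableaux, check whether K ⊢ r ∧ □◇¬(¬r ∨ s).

Tableau for the negation ¬(r ∧ □◇¬(¬r ∨ s)):
1. ¬(r ∧ □◇¬(¬r ∨ s)), u
2. ¬□◇¬(¬r ∨ s), u   [¬∧-rule on 1 (branches; this branch)]
3. ¬◇¬(¬r ∨ s), v   [¬□-rule on 2: fresh world v, uRv]
Accessibility: uRv
The negation has an open branch (countermodel exists).

No, not valid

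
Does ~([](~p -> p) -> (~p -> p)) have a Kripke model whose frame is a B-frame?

1. ~([](~p -> p) -> (~p -> p)), u
2. [](~p -> p), u   [~->-rule on 1]
3. ~(~p -> p), u   [~->-rule on 1]
4. ~p, u   [~->-rule on 3]
5. ~p -> p, u   [[]-rule on 2 via uRu]
6. p, u   [->-rule on 5 (branches; this branch)]
Accessibility: uRu
Branch closes: p and ~p both at u.
All branches of the tableau close; one closing branch shown above.

No, unsatisfiable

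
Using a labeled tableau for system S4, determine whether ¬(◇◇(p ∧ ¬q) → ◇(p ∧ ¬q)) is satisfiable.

1. ¬(◇◇(p ∧ ¬q) → ◇(p ∧ ¬q)), w0
2. ◇◇(p ∧ ¬q), w0
3. ¬◇(p ∧ ¬q), w0
4. ¬(p ∧ ¬q), w0
5. q, w0
6. ◇(p ∧ ¬q), w1
7. ¬(p ∧ ¬q), w1
8. q, w1
9. p ∧ ¬q, w2
10. p, w2
11. ¬q, w2
12. ¬(p ∧ ¬q), w2
13. q, w2
Accessibility: w0Rw0, w0Rw1, w0Rw2, w1Rw1, w1Rw2, w2Rw2
Branch closes: q and ¬q both at w2.
All branches of the tableau close; one closing branch shown above.

Unsatisfiable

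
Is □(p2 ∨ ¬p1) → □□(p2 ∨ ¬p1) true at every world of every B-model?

Invalid (countermodel exists)

Tableau for the negation ¬(□(p2 ∨ ¬p1) → □□(p2 ∨ ¬p1)):
1. ¬(□(p2 ∨ ¬p1) → □□(p2 ∨ ¬p1)), 0
2. □(p2 ∨ ¬p1), 0   [¬→-rule on 1]
3. ¬□□(p2 ∨ ¬p1), 0   [¬→-rule on 1]
4. p2 ∨ ¬p1, 0   [□-rule on 2 via 0R0]
5. ¬p1, 0   [∨-rule on 4 (branches; this branch)]
6. ¬□(p2 ∨ ¬p1), 1   [¬□-rule on 3: fresh world 1, 0R1]
7. p2 ∨ ¬p1, 1   [□-rule on 2 via 0R1]
8. ¬p1, 1   [∨-rule on 7 (branches; this branch)]
9. ¬(p2 ∨ ¬p1), 2   [¬□-rule on 6: fresh world 2, 1R2]
10. ¬p2, 2   [¬∨-rule on 9]
11. p1, 2   [¬∨-rule on 9]
Accessibility: 0R0, 0R1, 1R0, 1R1, 1R2, 2R1, 2R2
The negation has an open branch (countermodel exists).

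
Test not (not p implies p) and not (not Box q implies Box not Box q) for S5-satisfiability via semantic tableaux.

1. not (not p implies p) and not (not Box q implies Box not Box q), w0
2. not (not p implies p), w0
3. not (not Box q implies Box not Box q), w0
4. not p, w0
5. not Box q, w0
6. not Box not Box q, w0
7. not q, w1
8. Box q, w2
9. q, w0
10. q, w1
Accessibility: w0Rw0, w0Rw1, w0Rw2, w1Rw0, w1Rw1, w1Rw2, w2Rw0, w2Rw1, w2Rw2
Branch closes: q and not q both at w1.
(One branch shown.) All branches close.

No, unsatisfiable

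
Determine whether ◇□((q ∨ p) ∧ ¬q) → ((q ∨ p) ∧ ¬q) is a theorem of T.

Not valid

Tableau for the negation ¬(◇□((q ∨ p) ∧ ¬q) → ((q ∨ p) ∧ ¬q)):
1. ¬(◇□((q ∨ p) ∧ ¬q) → ((q ∨ p) ∧ ¬q)), w0
2. ◇□((q ∨ p) ∧ ¬q), w0
3. ¬((q ∨ p) ∧ ¬q), w0
4. q, w0
5. □((q ∨ p) ∧ ¬q), w1
6. (q ∨ p) ∧ ¬q, w1
7. q ∨ p, w1
8. ¬q, w1
9. p, w1
Accessibility: w0Rw0, w0Rw1, w1Rw1
The negation has an open branch (countermodel exists).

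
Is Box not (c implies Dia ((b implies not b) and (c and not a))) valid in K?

Tableau for the negation not Box not (c implies Dia ((b implies not b) and (c and not a))):
1. not Box not (c implies Dia ((b implies not b) and (c and not a))), 0
2. c implies Dia ((b implies not b) and (c and not a)), 1
3. Dia ((b implies not b) and (c and not a)), 1
4. (b implies not b) and (c and not a), 2
5. b implies not b, 2
6. c and not a, 2
7. c, 2
8. not a, 2
9. not b, 2
Accessibility: 0R1, 1R2
The negation has an open branch (countermodel exists).

Not valid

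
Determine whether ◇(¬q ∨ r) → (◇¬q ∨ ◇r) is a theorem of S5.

Tableau for the negation ¬(◇(¬q ∨ r) → (◇¬q ∨ ◇r)):
1. ¬(◇(¬q ∨ r) → (◇¬q ∨ ◇r)), 0
2. ◇(¬q ∨ r), 0
3. ¬(◇¬q ∨ ◇r), 0
4. ¬◇¬q, 0
5. ¬◇r, 0
6. q, 0
7. ¬r, 0
8. ¬q ∨ r, 1
9. q, 1
10. ¬r, 1
11. r, 1
Accessibility: 0R0, 0R1, 1R0, 1R1
Branch closes: r and ¬r both at 1.
Every branch of the negation's tableau closes; the branch above is one of them.

Valid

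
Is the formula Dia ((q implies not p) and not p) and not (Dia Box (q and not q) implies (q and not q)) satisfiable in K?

1. Dia ((q implies not p) and not p) and not (Dia Box (q and not q) implies (q and not q)), w0
2. Dia ((q implies not p) and not p), w0
3. not (Dia Box (q and not q) implies (q and not q)), w0
4. Dia Box (q and not q), w0
5. not (q and not q), w0
6. q, w0
7. (q implies not p) and not p, w1
8. q implies not p, w1
9. not p, w1
10. Box (q and not q), w2
Accessibility: w0Rw1, w0Rw2

Yes, satisfiable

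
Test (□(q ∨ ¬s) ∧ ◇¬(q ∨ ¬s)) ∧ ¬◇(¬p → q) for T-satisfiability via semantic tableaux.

1. (□(q ∨ ¬s) ∧ ◇¬(q ∨ ¬s)) ∧ ¬◇(¬p → q), 0
2. □(q ∨ ¬s) ∧ ◇¬(q ∨ ¬s), 0
3. ¬◇(¬p → q), 0
4. □(q ∨ ¬s), 0
5. ◇¬(q ∨ ¬s), 0
6. ¬(¬p → q), 0
7. ¬p, 0
8. ¬q, 0
9. q ∨ ¬s, 0
10. ¬s, 0
11. ¬(q ∨ ¬s), 1
12. ¬q, 1
13. s, 1
14. ¬(¬p → q), 1
15. ¬p, 1
16. q ∨ ¬s, 1
17. ¬s, 1
Accessibility: 0R0, 0R1, 1R1
Branch closes: s and ¬s both at 1.
Every branch closes; the branch above is one of them.

Unsatisfiable (every branch closes)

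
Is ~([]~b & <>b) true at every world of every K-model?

Valid

Tableau for the negation []~b & <>b:
1. []~b & <>b, w0
2. []~b, w0
3. <>b, w0
4. b, w1
5. ~b, w1
Accessibility: w0Rw1
Branch closes: b and ~b both at w1.
All branches of the negation close; one closing branch shown above.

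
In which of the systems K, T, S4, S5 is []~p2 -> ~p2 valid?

K-tableau for the negation ~([]~p2 -> ~p2):
1. ~([]~p2 -> ~p2), 0
2. []~p2, 0
3. p2, 0
Complete open branch: countermodel on a K-frame, so not valid in K.
T-tableau for the negation ~([]~p2 -> ~p2):
1. ~([]~p2 -> ~p2), 0
2. []~p2, 0
3. p2, 0
4. ~p2, 0
Accessibility: 0R0
Branch closes: p2 and ~p2 both at 0.
Every branch closes (one shown): valid in T, hence also in S4, S5 (every theorem of T is a theorem of S4 and S5).

T, S4, S5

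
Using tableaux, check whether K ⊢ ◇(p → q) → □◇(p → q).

Invalid (countermodel exists)

Tableau for the negation ¬(◇(p → q) → □◇(p → q)):
1. ¬(◇(p → q) → □◇(p → q)), 0
2. ◇(p → q), 0
3. ¬□◇(p → q), 0
4. p → q, 1
5. q, 1
6. ¬◇(p → q), 2
Accessibility: 0R1, 0R2
The negation has an open branch (countermodel exists).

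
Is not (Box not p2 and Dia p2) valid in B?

Valid

Tableau for the negation Box not p2 and Dia p2:
1. Box not p2 and Dia p2, w0
2. Box not p2, w0
3. Dia p2, w0
4. not p2, w0
5. p2, w1
6. not p2, w1
Accessibility: w0Rw0, w0Rw1, w1Rw0, w1Rw1
Branch closes: p2 and not p2 both at w1.
Every branch of the negation's tableau closes; the branch above is one of them.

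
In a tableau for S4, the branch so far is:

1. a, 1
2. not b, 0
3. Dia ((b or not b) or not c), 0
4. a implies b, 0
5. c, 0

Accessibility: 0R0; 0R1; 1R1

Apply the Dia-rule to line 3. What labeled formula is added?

a fresh world 2 with 0R2, and (b or not b) or not c at 2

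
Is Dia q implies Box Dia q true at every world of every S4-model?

Invalid (countermodel exists)

Tableau for the negation not (Dia q implies Box Dia q):
1. not (Dia q implies Box Dia q), u
2. Dia q, u   [neg-implies-rule on 1]
3. not Box Dia q, u   [neg-implies-rule on 1]
4. q, v   [Dia-rule on 2: fresh world v, uRv]
5. not Dia q, w   [neg-Box-rule on 3: fresh world w, uRw]
6. not q, w   [neg-Dia-rule on 5 via wRw]
Accessibility: uRu, uRv, uRw, vRv, wRw
The negation has an open branch (countermodel exists).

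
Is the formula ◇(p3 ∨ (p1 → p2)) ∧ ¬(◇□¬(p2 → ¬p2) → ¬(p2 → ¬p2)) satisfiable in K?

Satisfiable (open branch found)

1. ◇(p3 ∨ (p1 → p2)) ∧ ¬(◇□¬(p2 → ¬p2) → ¬(p2 → ¬p2)), w0
2. ◇(p3 ∨ (p1 → p2)), w0
3. ¬(◇□¬(p2 → ¬p2) → ¬(p2 → ¬p2)), w0
4. ◇□¬(p2 → ¬p2), w0
5. p2 → ¬p2, w0
6. ¬p2, w0
7. p3 ∨ (p1 → p2), w1
8. p1 → p2, w1
9. p2, w1
10. □¬(p2 → ¬p2), w2
Accessibility: w0Rw1, w0Rw2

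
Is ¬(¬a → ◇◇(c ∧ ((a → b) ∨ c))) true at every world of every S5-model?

Tableau for the negation ¬a → ◇◇(c ∧ ((a → b) ∨ c)):
1. ¬a → ◇◇(c ∧ ((a → b) ∨ c)), u
2. ◇◇(c ∧ ((a → b) ∨ c)), u   [→-rule on 1 (branches; this branch)]
3. ◇(c ∧ ((a → b) ∨ c)), v   [◇-rule on 2: fresh world v, uRv]
4. c ∧ ((a → b) ∨ c), w   [◇-rule on 3: fresh world w, vRw]
5. c, w   [∧-rule on 4]
6. (a → b) ∨ c, w   [∧-rule on 4]
Accessibility: uRu, uRv, uRw, vRu, vRv, vRw, wRu, wRv, wRw
The negation has an open branch (countermodel exists).

Invalid (countermodel exists)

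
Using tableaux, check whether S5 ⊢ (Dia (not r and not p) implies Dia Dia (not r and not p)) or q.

Valid in S5

Tableau for the negation not ((Dia (not r and not p) implies Dia Dia (not r and not p)) or q):
1. not ((Dia (not r and not p) implies Dia Dia (not r and not p)) or q), u
2. not (Dia (not r and not p) implies Dia Dia (not r and not p)), u   [neg-or-rule on 1]
3. not q, u   [neg-or-rule on 1]
4. Dia (not r and not p), u   [neg-implies-rule on 2]
5. not Dia Dia (not r and not p), u   [neg-implies-rule on 2]
6. not Dia (not r and not p), u   [neg-Dia-rule on 5 via uRu]
7. not (not r and not p), u   [neg-Dia-rule on 6 via uRu]
8. p, u   [neg-and-rule on 7 (branches; this branch)]
9. not r and not p, v   [Dia-rule on 4: fresh world v, uRv]
10. not r, v   [and-rule on 9]
11. not p, v   [and-rule on 9]
12. not Dia (not r and not p), v   [neg-Dia-rule on 5 via uRv]
13. not (not r and not p), v   [neg-Dia-rule on 6 via uRv]
14. p, v   [neg-and-rule on 13 (branches; this branch)]
Accessibility: uRu, uRv, vRu, vRv
Branch closes: p and not p both at v.
Every branch of the negation's tableau closes; the branch above is one of them.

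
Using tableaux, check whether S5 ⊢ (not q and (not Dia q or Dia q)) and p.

Tableau for the negation not ((not q and (not Dia q or Dia q)) and p):
1. not ((not q and (not Dia q or Dia q)) and p), u
2. not p, u
Accessibility: uRu
The negation has an open branch (countermodel exists).

Invalid (countermodel exists)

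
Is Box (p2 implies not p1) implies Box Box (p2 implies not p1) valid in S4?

Valid in S4

Tableau for the negation not (Box (p2 implies not p1) implies Box Box (p2 implies not p1)):
1. not (Box (p2 implies not p1) implies Box Box (p2 implies not p1)), w0
2. Box (p2 implies not p1), w0   [neg-implies-rule on 1]
3. not Box Box (p2 implies not p1), w0   [neg-implies-rule on 1]
4. p2 implies not p1, w0   [Box-rule on 2 via w0Rw0]
5. not p1, w0   [implies-rule on 4 (branches; this branch)]
6. not Box (p2 implies not p1), w1   [neg-Box-rule on 3: fresh world w1, w0Rw1]
7. p2 implies not p1, w1   [Box-rule on 2 via w0Rw1]
8. not p1, w1   [implies-rule on 7 (branches; this branch)]
9. not (p2 implies not p1), w2   [neg-Box-rule on 6: fresh world w2, w1Rw2]
10. p2, w2   [neg-implies-rule on 9]
11. p1, w2   [neg-implies-rule on 9]
12. p2 implies not p1, w2   [Box-rule on 2 via w0Rw2]
13. not p1, w2   [implies-rule on 12 (branches; this branch)]
Accessibility: w0Rw0, w0Rw1, w0Rw2, w1Rw1, w1Rw2, w2Rw2
Branch closes: p1 and not p1 both at w2.
All branches of the negation close; one closing branch shown above.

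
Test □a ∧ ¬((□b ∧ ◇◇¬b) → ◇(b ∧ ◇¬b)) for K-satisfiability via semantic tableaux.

No, unsatisfiable

1. □a ∧ ¬((□b ∧ ◇◇¬b) → ◇(b ∧ ◇¬b)), u
2. □a, u   [∧-rule on 1]
3. ¬((□b ∧ ◇◇¬b) → ◇(b ∧ ◇¬b)), u   [∧-rule on 1]
4. □b ∧ ◇◇¬b, u   [¬→-rule on 3]
5. ¬◇(b ∧ ◇¬b), u   [¬→-rule on 3]
6. □b, u   [∧-rule on 4]
7. ◇◇¬b, u   [∧-rule on 4]
8. ◇¬b, v   [◇-rule on 7: fresh world v, uRv]
9. a, v   [□-rule on 2 via uRv]
10. ¬(b ∧ ◇¬b), v   [¬◇-rule on 5 via uRv]
11. b, v   [□-rule on 6 via uRv]
12. ¬◇¬b, v   [¬∧-rule on 10 (branches; this branch)]
13. ¬b, w   [◇-rule on 8: fresh world w, vRw]
14. b, w   [¬◇-rule on 12 via vRw]
Accessibility: uRv, vRw
Branch closes: b and ¬b both at w.
(One branch shown.) All branches close.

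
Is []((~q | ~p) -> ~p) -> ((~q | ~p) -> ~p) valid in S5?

Tableau for the negation ~([]((~q | ~p) -> ~p) -> ((~q | ~p) -> ~p)):
1. ~([]((~q | ~p) -> ~p) -> ((~q | ~p) -> ~p)), w0
2. []((~q | ~p) -> ~p), w0
3. ~((~q | ~p) -> ~p), w0
4. ~q | ~p, w0
5. p, w0
6. (~q | ~p) -> ~p, w0
7. ~q, w0
8. ~(~q | ~p), w0
9. q, w0
Accessibility: w0Rw0
Branch closes: q and ~q both at w0.
Every branch of the negation's tableau closes; the branch above is one of them.

Valid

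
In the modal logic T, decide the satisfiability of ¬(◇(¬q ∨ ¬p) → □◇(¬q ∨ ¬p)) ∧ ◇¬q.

Satisfiable (open branch found)

1. ¬(◇(¬q ∨ ¬p) → □◇(¬q ∨ ¬p)) ∧ ◇¬q, 0
2. ¬(◇(¬q ∨ ¬p) → □◇(¬q ∨ ¬p)), 0
3. ◇¬q, 0
4. ◇(¬q ∨ ¬p), 0
5. ¬□◇(¬q ∨ ¬p), 0
6. ¬q, 1
7. ¬q ∨ ¬p, 2
8. ¬p, 2
9. ¬◇(¬q ∨ ¬p), 3
10. ¬(¬q ∨ ¬p), 3
11. q, 3
12. p, 3
Accessibility: 0R0, 0R1, 0R2, 0R3, 1R1, 2R2, 3R3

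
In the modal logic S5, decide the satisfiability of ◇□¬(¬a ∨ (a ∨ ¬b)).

Unsatisfiable (every branch closes)

1. ◇□¬(¬a ∨ (a ∨ ¬b)), u
2. □¬(¬a ∨ (a ∨ ¬b)), v
3. ¬(¬a ∨ (a ∨ ¬b)), u
4. a, u
5. ¬(a ∨ ¬b), u
6. ¬a, u
7. b, u
Accessibility: uRu, uRv, vRu, vRv
Branch closes: a and ¬a both at u.
(One branch shown.) All branches close.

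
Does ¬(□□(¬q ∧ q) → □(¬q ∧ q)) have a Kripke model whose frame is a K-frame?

1. ¬(□□(¬q ∧ q) → □(¬q ∧ q)), w0
2. □□(¬q ∧ q), w0
3. ¬□(¬q ∧ q), w0
4. ¬(¬q ∧ q), w1
5. □(¬q ∧ q), w1
6. ¬q, w1
Accessibility: w0Rw1

Satisfiable (open branch found)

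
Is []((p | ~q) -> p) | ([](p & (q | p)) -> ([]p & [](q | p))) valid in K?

Valid

Tableau for the negation ~([]((p | ~q) -> p) | ([](p & (q | p)) -> ([]p & [](q | p)))):
1. ~([]((p | ~q) -> p) | ([](p & (q | p)) -> ([]p & [](q | p)))), w0
2. ~[]((p | ~q) -> p), w0   [~|-rule on 1]
3. ~([](p & (q | p)) -> ([]p & [](q | p))), w0   [~|-rule on 1]
4. [](p & (q | p)), w0   [~->-rule on 3]
5. ~([]p & [](q | p)), w0   [~->-rule on 3]
6. ~[](q | p), w0   [~&-rule on 5 (branches; this branch)]
7. ~((p | ~q) -> p), w1   [~[]-rule on 2: fresh world w1, w0Rw1]
8. p | ~q, w1   [~->-rule on 7]
9. ~p, w1   [~->-rule on 7]
10. p & (q | p), w1   [[]-rule on 4 via w0Rw1]
11. p, w1   [&-rule on 10]
12. q | p, w1   [&-rule on 10]
Accessibility: w0Rw1
Branch closes: p and ~p both at w1.
Every branch of the negation's tableau closes; the branch above is one of them.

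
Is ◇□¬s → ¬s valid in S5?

Valid

Tableau for the negation ¬(◇□¬s → ¬s):
1. ¬(◇□¬s → ¬s), w0
2. ◇□¬s, w0   [¬→-rule on 1]
3. s, w0   [¬→-rule on 1]
4. □¬s, w1   [◇-rule on 2: fresh world w1, w0Rw1]
5. ¬s, w0   [□-rule on 4 via w1Rw0]
Accessibility: w0Rw0, w0Rw1, w1Rw0, w1Rw1
Branch closes: s and ¬s both at w0.
All branches of the negation close; one closing branch shown above.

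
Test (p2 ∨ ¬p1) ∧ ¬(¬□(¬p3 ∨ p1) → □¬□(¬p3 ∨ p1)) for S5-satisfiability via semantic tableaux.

Unsatisfiable (every branch closes)

1. (p2 ∨ ¬p1) ∧ ¬(¬□(¬p3 ∨ p1) → □¬□(¬p3 ∨ p1)), w0
2. p2 ∨ ¬p1, w0
3. ¬(¬□(¬p3 ∨ p1) → □¬□(¬p3 ∨ p1)), w0
4. ¬□(¬p3 ∨ p1), w0
5. ¬□¬□(¬p3 ∨ p1), w0
6. ¬p1, w0
7. ¬(¬p3 ∨ p1), w1
8. p3, w1
9. ¬p1, w1
10. □(¬p3 ∨ p1), w2
11. ¬p3 ∨ p1, w0
12. ¬p3 ∨ p1, w1
13. ¬p3 ∨ p1, w2
14. ¬p3, w0
15. p1, w1
Accessibility: w0Rw0, w0Rw1, w0Rw2, w1Rw0, w1Rw1, w1Rw2, w2Rw0, w2Rw1, w2Rw2
Branch closes: p1 and ¬p1 both at w1.
Every branch closes; the branch above is one of them.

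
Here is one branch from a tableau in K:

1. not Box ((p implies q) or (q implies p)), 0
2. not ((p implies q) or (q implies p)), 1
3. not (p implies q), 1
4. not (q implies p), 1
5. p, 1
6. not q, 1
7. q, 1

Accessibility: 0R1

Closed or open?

Closed

Both q and not q appear at 1.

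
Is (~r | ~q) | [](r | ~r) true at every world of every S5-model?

Valid

Tableau for the negation ~((~r | ~q) | [](r | ~r)):
1. ~((~r | ~q) | [](r | ~r)), 0
2. ~(~r | ~q), 0
3. ~[](r | ~r), 0
4. r, 0
5. q, 0
6. ~(r | ~r), 1
7. ~r, 1
8. r, 1
Accessibility: 0R0, 0R1, 1R0, 1R1
Branch closes: r and ~r both at 1.
Every branch of the negation's tableau closes; the branch above is one of them.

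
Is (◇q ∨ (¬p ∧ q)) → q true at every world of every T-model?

Not valid

Tableau for the negation ¬((◇q ∨ (¬p ∧ q)) → q):
1. ¬((◇q ∨ (¬p ∧ q)) → q), w0
2. ◇q ∨ (¬p ∧ q), w0   [¬→-rule on 1]
3. ¬q, w0   [¬→-rule on 1]
4. ◇q, w0   [∨-rule on 2 (branches; this branch)]
5. q, w1   [◇-rule on 4: fresh world w1, w0Rw1]
Accessibility: w0Rw0, w0Rw1, w1Rw1
The negation has an open branch (countermodel exists).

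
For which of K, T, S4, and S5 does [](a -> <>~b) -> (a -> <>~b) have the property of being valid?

K-tableau for the negation ~([](a -> <>~b) -> (a -> <>~b)):
1. ~([](a -> <>~b) -> (a -> <>~b)), 0
2. [](a -> <>~b), 0
3. ~(a -> <>~b), 0
4. a, 0
5. ~<>~b, 0
Complete open branch: countermodel on a K-frame, so not valid in K.
T-tableau for the negation ~([](a -> <>~b) -> (a -> <>~b)):
1. ~([](a -> <>~b) -> (a -> <>~b)), 0
2. [](a -> <>~b), 0
3. ~(a -> <>~b), 0
4. a, 0
5. ~<>~b, 0
6. a -> <>~b, 0
7. b, 0
8. <>~b, 0
9. ~b, 1
10. a -> <>~b, 1
11. b, 1
Accessibility: 0R0, 0R1, 1R1
Branch closes: b and ~b both at 1.
Every branch closes (one shown): valid in T, hence also in S4, S5 (every theorem of T is a theorem of S4 and S5).

T, S4, S5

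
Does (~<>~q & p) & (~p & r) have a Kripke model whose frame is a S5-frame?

1. (~<>~q & p) & (~p & r), w0
2. ~<>~q & p, w0
3. ~p & r, w0
4. ~<>~q, w0
5. p, w0
6. ~p, w0
7. r, w0
Accessibility: w0Rw0
Branch closes: p and ~p both at w0.
(One branch shown.) All branches close.

Unsatisfiable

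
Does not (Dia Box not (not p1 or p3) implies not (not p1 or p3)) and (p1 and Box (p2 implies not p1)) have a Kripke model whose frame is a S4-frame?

1. not (Dia Box not (not p1 or p3) implies not (not p1 or p3)) and (p1 and Box (p2 implies not p1)), w0
2. not (Dia Box not (not p1 or p3) implies not (not p1 or p3)), w0
3. p1 and Box (p2 implies not p1), w0
4. Dia Box not (not p1 or p3), w0
5. not p1 or p3, w0
6. p1, w0
7. Box (p2 implies not p1), w0
8. p2 implies not p1, w0
9. p3, w0
10. not p2, w0
11. Box not (not p1 or p3), w1
12. p2 implies not p1, w1
13. not (not p1 or p3), w1
14. p1, w1
15. not p3, w1
16. not p2, w1
Accessibility: w0Rw0, w0Rw1, w1Rw1

Satisfiable (open branch found)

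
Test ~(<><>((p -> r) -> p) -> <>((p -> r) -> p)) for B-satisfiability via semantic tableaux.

Satisfiable

1. ~(<><>((p -> r) -> p) -> <>((p -> r) -> p)), 0
2. <><>((p -> r) -> p), 0   [~->-rule on 1]
3. ~<>((p -> r) -> p), 0   [~->-rule on 1]
4. ~((p -> r) -> p), 0   [~<>-rule on 3 via 0R0]
5. p -> r, 0   [~->-rule on 4]
6. ~p, 0   [~->-rule on 4]
7. r, 0   [->-rule on 5 (branches; this branch)]
8. <>((p -> r) -> p), 1   [<>-rule on 2: fresh world 1, 0R1]
9. ~((p -> r) -> p), 1   [~<>-rule on 3 via 0R1]
10. p -> r, 1   [~->-rule on 9]
11. ~p, 1   [~->-rule on 9]
12. r, 1   [->-rule on 10 (branches; this branch)]
13. (p -> r) -> p, 2   [<>-rule on 8: fresh world 2, 1R2]
14. p, 2   [->-rule on 13 (branches; this branch)]
Accessibility: 0R0, 0R1, 1R0, 1R1, 1R2, 2R1, 2R2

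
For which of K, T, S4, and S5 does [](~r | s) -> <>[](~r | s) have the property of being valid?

T, S4, S5

T-tableau for the negation ~([](~r | s) -> <>[](~r | s)):
1. ~([](~r | s) -> <>[](~r | s)), w0
2. [](~r | s), w0
3. ~<>[](~r | s), w0
4. ~r | s, w0
5. ~[](~r | s), w0
6. s, w0
7. ~(~r | s), w1
8. r, w1
9. ~s, w1
10. ~r | s, w1
11. ~[](~r | s), w1
12. s, w1
Accessibility: w0Rw0, w0Rw1, w1Rw1
Branch closes: s and ~s both at w1.
Every branch closes (one shown): valid in T, hence also in S4, S5 (every theorem of T is a theorem of S4 and S5).
K-tableau for the negation ~([](~r | s) -> <>[](~r | s)):
1. ~([](~r | s) -> <>[](~r | s)), w0
2. [](~r | s), w0
3. ~<>[](~r | s), w0
Complete open branch: countermodel on a K-frame, so not valid in K.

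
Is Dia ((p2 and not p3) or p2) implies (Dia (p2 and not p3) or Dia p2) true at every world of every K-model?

Tableau for the negation not (Dia ((p2 and not p3) or p2) implies (Dia (p2 and not p3) or Dia p2)):
1. not (Dia ((p2 and not p3) or p2) implies (Dia (p2 and not p3) or Dia p2)), 0
2. Dia ((p2 and not p3) or p2), 0
3. not (Dia (p2 and not p3) or Dia p2), 0
4. not Dia (p2 and not p3), 0
5. not Dia p2, 0
6. (p2 and not p3) or p2, 1
7. not (p2 and not p3), 1
8. not p2, 1
9. p2 and not p3, 1
10. p2, 1
11. not p3, 1
Accessibility: 0R1
Branch closes: p2 and not p2 both at 1.
Every branch of the negation's tableau closes; the branch above is one of them.

Yes, valid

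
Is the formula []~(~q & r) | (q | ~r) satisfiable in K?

1. []~(~q & r) | (q | ~r), u
2. q | ~r, u
3. ~r, u

Yes, satisfiable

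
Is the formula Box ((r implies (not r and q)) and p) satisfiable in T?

Satisfiable (open branch found)

1. Box ((r implies (not r and q)) and p), u
2. (r implies (not r and q)) and p, u   [Box-rule on 1 via uRu]
3. r implies (not r and q), u   [and-rule on 2]
4. p, u   [and-rule on 2]
5. not r and q, u   [implies-rule on 3 (branches; this branch)]
6. not r, u   [and-rule on 5]
7. q, u   [and-rule on 5]
Accessibility: uRu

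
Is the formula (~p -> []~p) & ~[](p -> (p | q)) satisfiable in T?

No, unsatisfiable

1. (~p -> []~p) & ~[](p -> (p | q)), u
2. ~p -> []~p, u
3. ~[](p -> (p | q)), u
4. []~p, u
5. ~p, u
6. ~(p -> (p | q)), v
7. p, v
8. ~(p | q), v
9. ~p, v
10. ~q, v
Accessibility: uRu, uRv, vRv
Branch closes: p and ~p both at v.
Every branch closes; the branch above is one of them.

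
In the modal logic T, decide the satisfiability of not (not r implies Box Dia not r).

1. not (not r implies Box Dia not r), 0
2. not r, 0
3. not Box Dia not r, 0
4. not Dia not r, 1
5. r, 1
Accessibility: 0R0, 0R1, 1R1

Satisfiable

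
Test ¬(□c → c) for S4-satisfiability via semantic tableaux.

1. ¬(□c → c), u
2. □c, u
3. ¬c, u
4. c, u
Accessibility: uRu
Branch closes: c and ¬c both at u.
Every branch closes; the branch above is one of them.

Unsatisfiable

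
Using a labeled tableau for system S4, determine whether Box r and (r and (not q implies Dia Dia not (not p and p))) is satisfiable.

1. Box r and (r and (not q implies Dia Dia not (not p and p))), u
2. Box r, u
3. r and (not q implies Dia Dia not (not p and p)), u
4. r, u
5. not q implies Dia Dia not (not p and p), u
6. Dia Dia not (not p and p), u
7. Dia not (not p and p), v
8. r, v
9. not (not p and p), w
10. r, w
11. not p, w
Accessibility: uRu, uRv, uRw, vRv, vRw, wRw

Satisfiable (open branch found)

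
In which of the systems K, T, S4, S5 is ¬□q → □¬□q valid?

S4-tableau for the negation ¬(¬□q → □¬□q):
1. ¬(¬□q → □¬□q), u
2. ¬□q, u   [¬→-rule on 1]
3. ¬□¬□q, u   [¬→-rule on 1]
4. ¬q, v   [¬□-rule on 2: fresh world v, uRv]
5. □q, w   [¬□-rule on 3: fresh world w, uRw]
6. q, w   [□-rule on 5 via wRw]
Accessibility: uRu, uRv, uRw, vRv, wRw
Complete open branch: countermodel on an S4-frame, so not valid in S4, nor in K, T (the same frame is also a K-frame and a T-frame).
S5-tableau for the negation ¬(¬□q → □¬□q):
1. ¬(¬□q → □¬□q), u
2. ¬□q, u   [¬→-rule on 1]
3. ¬□¬□q, u   [¬→-rule on 1]
4. ¬q, v   [¬□-rule on 2: fresh world v, uRv]
5. □q, w   [¬□-rule on 3: fresh world w, uRw]
6. q, u   [□-rule on 5 via wRu]
7. q, v   [□-rule on 5 via wRv]
Accessibility: uRu, uRv, uRw, vRu, vRv, vRw, wRu, wRv, wRw
Branch closes: q and ¬q both at v.
Every branch closes (one shown): valid in S5.

S5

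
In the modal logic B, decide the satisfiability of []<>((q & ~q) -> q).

1. []<>((q & ~q) -> q), u
2. <>((q & ~q) -> q), u
3. (q & ~q) -> q, v
4. <>((q & ~q) -> q), v
5. q, v
6. (q & ~q) -> q, w
7. q, w
Accessibility: uRu, uRv, vRu, vRv, vRw, wRv, wRw

Yes, satisfiable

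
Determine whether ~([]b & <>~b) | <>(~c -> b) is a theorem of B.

Tableau for the negation ~(~([]b & <>~b) | <>(~c -> b)):
1. ~(~([]b & <>~b) | <>(~c -> b)), u
2. []b & <>~b, u   [~|-rule on 1]
3. ~<>(~c -> b), u   [~|-rule on 1]
4. []b, u   [&-rule on 2]
5. <>~b, u   [&-rule on 2]
6. ~(~c -> b), u   [~<>-rule on 3 via uRu]
7. ~c, u   [~->-rule on 6]
8. ~b, u   [~->-rule on 6]
9. b, u   [[]-rule on 4 via uRu]
Accessibility: uRu
Branch closes: b and ~b both at u.
All branches of the negation close; one closing branch shown above.

Valid in B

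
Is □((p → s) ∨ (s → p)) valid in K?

Valid in K

Tableau for the negation ¬□((p → s) ∨ (s → p)):
1. ¬□((p → s) ∨ (s → p)), 0
2. ¬((p → s) ∨ (s → p)), 1
3. ¬(p → s), 1
4. ¬(s → p), 1
5. p, 1
6. ¬s, 1
7. s, 1
8. ¬p, 1
Accessibility: 0R1
Branch closes: s and ¬s both at 1.
All branches of the negation close; one closing branch shown above.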